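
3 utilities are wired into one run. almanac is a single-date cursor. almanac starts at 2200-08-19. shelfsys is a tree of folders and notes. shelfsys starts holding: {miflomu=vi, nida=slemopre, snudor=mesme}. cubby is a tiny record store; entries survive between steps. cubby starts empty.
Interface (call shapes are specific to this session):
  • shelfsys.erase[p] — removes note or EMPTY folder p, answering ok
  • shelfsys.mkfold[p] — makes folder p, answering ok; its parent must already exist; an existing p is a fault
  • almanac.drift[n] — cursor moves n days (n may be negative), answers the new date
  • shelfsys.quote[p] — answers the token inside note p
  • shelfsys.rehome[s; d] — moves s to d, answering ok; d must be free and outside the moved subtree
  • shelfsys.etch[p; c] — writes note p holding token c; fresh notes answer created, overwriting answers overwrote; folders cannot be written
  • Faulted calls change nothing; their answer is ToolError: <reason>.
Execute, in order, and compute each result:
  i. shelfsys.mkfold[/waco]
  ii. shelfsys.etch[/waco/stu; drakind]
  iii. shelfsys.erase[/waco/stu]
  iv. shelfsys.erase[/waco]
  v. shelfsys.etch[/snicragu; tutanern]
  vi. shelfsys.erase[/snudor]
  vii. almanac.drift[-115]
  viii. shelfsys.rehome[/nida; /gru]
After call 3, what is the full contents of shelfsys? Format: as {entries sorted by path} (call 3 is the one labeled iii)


>>> shelfsys.mkfold p→/waco
[out] ok
>>> shelfsys.etch p→/waco/stu c→drakind
[out] created
>>> shelfsys.erase p→/waco/stu
[out] ok
>>> shelfsys.erase p→/waco
[out] ok
>>> shelfsys.etch p→/snicragu c→tutanern
[out] created
>>> shelfsys.erase p→/snudor
[out] ok
>>> almanac.drift n→-115
[out] 2200-04-26
>>> shelfsys.rehome s→/nida d→/gru
[out] ok

Answer: {miflomu=vi, nida=slemopre, snudor=mesme, waco/}


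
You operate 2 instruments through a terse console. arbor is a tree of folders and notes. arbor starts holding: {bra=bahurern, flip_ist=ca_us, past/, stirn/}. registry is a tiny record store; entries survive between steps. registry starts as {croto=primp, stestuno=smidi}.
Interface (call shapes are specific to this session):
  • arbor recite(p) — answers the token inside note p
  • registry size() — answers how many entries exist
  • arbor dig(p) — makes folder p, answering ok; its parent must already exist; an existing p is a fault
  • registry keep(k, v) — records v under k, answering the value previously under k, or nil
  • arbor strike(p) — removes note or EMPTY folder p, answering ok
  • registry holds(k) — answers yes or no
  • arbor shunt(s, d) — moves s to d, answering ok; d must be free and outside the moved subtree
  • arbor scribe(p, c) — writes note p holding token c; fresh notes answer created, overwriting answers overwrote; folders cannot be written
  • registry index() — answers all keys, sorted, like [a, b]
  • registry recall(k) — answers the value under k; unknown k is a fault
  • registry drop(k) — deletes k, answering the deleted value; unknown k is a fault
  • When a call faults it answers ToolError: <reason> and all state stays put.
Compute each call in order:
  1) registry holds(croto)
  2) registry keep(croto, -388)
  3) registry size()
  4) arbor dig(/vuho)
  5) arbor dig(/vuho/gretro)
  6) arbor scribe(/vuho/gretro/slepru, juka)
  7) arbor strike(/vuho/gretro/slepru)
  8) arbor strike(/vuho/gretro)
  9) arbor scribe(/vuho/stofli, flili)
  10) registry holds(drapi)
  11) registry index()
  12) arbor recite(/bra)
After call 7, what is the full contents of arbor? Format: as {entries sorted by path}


// registry holds(k=croto) == yes
// registry keep(k=croto, v=-388) == primp
// registry size() == 2
// arbor dig(p=/vuho) == ok
// arbor dig(p=/vuho/gretro) == ok
// arbor scribe(p=/vuho/gretro/slepru, c=juka) == created
// arbor strike(p=/vuho/gretro/slepru) == ok
// arbor strike(p=/vuho/gretro) == ok
// arbor scribe(p=/vuho/stofli, c=flili) == created
// registry holds(k=drapi) == no
// registry index() == [croto, stestuno]
// arbor recite(p=/bra) == bahurern

Answer: {bra=bahurern, flip_ist=ca_us, past/, stirn/, vuho/, vuho/gretro/}


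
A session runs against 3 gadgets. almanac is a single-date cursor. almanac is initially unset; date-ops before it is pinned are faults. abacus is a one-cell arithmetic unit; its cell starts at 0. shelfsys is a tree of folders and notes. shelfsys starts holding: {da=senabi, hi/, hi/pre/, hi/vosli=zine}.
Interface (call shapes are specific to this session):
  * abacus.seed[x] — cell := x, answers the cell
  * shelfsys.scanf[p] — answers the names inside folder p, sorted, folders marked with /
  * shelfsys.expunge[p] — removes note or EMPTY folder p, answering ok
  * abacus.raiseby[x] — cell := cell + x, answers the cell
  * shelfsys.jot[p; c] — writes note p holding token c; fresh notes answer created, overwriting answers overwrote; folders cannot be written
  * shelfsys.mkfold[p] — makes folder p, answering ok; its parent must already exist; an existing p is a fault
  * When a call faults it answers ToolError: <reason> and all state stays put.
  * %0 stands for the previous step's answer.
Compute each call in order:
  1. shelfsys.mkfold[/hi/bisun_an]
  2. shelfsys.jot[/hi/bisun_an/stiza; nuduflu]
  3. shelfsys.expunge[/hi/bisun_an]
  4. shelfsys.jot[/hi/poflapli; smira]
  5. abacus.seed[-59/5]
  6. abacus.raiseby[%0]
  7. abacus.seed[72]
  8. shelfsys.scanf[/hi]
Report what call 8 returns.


Calling shelfsys.mkfold using p: /hi/bisun_an, and observe ok.
I try shelfsys.jot using p: /hi/bisun_an/stiza, c: nuduflu, and see created.
I try shelfsys.expunge using p: /hi/bisun_an: ToolError: not empty.
Then shelfsys.jot using p: /hi/poflapli, c: smira, and get created.
Next I call abacus.seed using x: -59/5, which returns -59/5.
I use abacus.raiseby using x: %0, giving -118/5.
Using abacus.seed using x: 72, → 72.
I use shelfsys.scanf using p: /hi, — result: [bisun_an/, poflapli, pre/, vosli].

Answer: [bisun_an/, poflapli, pre/, vosli]


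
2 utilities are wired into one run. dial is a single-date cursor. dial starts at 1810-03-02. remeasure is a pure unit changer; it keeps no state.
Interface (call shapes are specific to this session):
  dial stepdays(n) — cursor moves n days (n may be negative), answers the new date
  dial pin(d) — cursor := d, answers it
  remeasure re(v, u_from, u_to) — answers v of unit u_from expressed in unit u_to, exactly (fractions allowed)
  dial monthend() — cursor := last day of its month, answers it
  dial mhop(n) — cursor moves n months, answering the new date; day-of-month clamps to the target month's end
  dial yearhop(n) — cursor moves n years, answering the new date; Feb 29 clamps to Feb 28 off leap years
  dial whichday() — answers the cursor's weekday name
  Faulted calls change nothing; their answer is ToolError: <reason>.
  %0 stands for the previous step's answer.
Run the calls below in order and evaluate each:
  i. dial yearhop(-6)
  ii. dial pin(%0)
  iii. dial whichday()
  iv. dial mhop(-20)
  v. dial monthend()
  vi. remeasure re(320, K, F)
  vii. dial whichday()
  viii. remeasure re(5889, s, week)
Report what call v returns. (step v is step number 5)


Invoking dial yearhop on -6, and observe 1804-03-02.
I invoke dial pin on %0, and see 1804-03-02.
I invoke dial whichday, yielding Friday.
Then dial mhop on -20, giving 1802-07-02.
I invoke dial monthend, and get 1802-07-31.
Using remeasure re on 320, K, F, and observe 11633/100.
Now I run dial whichday(), and observe Saturday.
Calling remeasure re on 5889, s, week: 1963/201600.

Answer: 1802-07-31


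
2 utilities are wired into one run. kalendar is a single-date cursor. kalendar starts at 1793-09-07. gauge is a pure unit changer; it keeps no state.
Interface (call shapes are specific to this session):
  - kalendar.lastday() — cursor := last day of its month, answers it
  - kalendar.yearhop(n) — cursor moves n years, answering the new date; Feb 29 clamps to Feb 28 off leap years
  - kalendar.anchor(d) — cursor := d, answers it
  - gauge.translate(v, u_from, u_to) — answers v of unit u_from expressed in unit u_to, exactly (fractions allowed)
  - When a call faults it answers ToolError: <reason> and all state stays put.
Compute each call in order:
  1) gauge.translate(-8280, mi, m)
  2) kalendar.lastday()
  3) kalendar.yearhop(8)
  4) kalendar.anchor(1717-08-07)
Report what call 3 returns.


Answer: 1801-09-30

Derivation:
I use translate on -8280, mi, m, giving -333134208/25.
Using lastday, yielding 1793-09-30.
Using yearhop on 8, and see 1801-09-30.
I run anchor on 1717-08-07: 1717-08-07.


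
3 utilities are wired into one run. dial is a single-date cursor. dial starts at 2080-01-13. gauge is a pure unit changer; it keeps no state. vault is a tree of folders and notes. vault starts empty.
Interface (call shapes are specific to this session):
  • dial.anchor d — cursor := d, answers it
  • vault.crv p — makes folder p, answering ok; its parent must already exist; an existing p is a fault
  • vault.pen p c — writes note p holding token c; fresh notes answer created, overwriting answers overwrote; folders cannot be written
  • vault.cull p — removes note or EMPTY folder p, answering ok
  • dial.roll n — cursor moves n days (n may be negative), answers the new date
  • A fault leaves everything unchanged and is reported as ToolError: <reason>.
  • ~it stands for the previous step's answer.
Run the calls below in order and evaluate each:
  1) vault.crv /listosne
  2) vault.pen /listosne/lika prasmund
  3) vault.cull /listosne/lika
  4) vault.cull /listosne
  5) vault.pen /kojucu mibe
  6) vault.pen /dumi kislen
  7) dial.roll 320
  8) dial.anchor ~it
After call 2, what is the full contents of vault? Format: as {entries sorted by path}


Answer: {listosne/, listosne/lika=prasmund}

Derivation:
Act: vault.crv[p: /listosne]
Obs: ok
Act: vault.pen[p: /listosne/lika; c: prasmund]
Obs: created
Act: vault.cull[p: /listosne/lika]
Obs: ok
Act: vault.cull[p: /listosne]
Obs: ok
Act: vault.pen[p: /kojucu; c: mibe]
Obs: created
Act: vault.pen[p: /dumi; c: kislen]
Obs: created
Act: dial.roll[n: 320]
Obs: 2080-11-28
Act: dial.anchor[d: ~it]
Obs: 2080-11-28


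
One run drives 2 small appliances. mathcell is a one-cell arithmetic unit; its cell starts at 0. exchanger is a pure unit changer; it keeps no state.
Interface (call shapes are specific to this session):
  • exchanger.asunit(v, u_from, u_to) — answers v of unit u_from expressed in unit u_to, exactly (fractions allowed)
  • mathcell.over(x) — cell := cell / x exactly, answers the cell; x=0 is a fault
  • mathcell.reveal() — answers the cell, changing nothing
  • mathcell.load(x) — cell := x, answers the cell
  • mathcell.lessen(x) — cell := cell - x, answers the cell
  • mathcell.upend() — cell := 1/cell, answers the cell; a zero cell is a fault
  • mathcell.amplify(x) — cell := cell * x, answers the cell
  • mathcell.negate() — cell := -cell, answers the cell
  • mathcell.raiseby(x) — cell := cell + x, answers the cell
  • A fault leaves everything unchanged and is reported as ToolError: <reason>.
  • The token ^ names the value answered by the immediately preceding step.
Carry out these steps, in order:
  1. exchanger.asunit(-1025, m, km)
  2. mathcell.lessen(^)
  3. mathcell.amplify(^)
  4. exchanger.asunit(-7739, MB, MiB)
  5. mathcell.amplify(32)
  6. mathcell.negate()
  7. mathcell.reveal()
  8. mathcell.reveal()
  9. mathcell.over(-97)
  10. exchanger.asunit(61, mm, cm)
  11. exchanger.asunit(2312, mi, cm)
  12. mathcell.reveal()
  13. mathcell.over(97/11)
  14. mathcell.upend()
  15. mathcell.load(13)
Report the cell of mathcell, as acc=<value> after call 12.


Answer: acc=1681/4850

Derivation:
Next I call exchanger.asunit passing v→-1025, u_from→m, u_to→km, giving -41/40.
Using mathcell.lessen passing x→^, and see 41/40.
I use mathcell.amplify passing x→^, and see 1681/1600.
Calling exchanger.asunit passing v→-7739, u_from→MB, u_to→MiB, — result: -120921875/16384.
Now I run mathcell.amplify passing x→32, giving 1681/50.
I try mathcell.negate(): -1681/50.
Now I run mathcell.reveal, and see -1681/50.
I call mathcell.reveal, — result: -1681/50.
I invoke mathcell.over passing x→-97: 1681/4850.
Using exchanger.asunit passing v→61, u_from→mm, u_to→cm, and get 61/10.
Invoking exchanger.asunit passing v→2312, u_from→mi, u_to→cm, giving 1860401664/5.
I call mathcell.reveal(), — result: 1681/4850.
Using mathcell.over passing x→97/11, giving 18491/470450.
Using mathcell.upend, yielding 470450/18491.
I call mathcell.load passing x→13, and observe 13.


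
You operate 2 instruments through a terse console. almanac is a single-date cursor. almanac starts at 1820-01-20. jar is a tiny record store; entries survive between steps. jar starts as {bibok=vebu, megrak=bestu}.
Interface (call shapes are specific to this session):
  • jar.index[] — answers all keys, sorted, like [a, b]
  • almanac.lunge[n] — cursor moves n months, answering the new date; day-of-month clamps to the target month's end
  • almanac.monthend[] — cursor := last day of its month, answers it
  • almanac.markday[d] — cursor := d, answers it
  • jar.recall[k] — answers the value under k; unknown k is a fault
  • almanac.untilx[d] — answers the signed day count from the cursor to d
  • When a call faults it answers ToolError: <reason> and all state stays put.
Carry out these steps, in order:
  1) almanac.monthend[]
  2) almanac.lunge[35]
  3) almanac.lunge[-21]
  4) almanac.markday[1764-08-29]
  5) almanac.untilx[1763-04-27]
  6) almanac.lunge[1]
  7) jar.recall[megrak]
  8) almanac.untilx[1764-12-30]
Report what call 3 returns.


Answer: 1821-03-31

Derivation:
// almanac.monthend() : 1820-01-31
// almanac.lunge(n=35) : 1822-12-31
// almanac.lunge(n=-21) : 1821-03-31
// almanac.markday(d=1764-08-29) : 1764-08-29
// almanac.untilx(d=1763-04-27) : -490
// almanac.lunge(n=1) : 1764-09-29
// jar.recall(k=megrak) : bestu
// almanac.untilx(d=1764-12-30) : 92


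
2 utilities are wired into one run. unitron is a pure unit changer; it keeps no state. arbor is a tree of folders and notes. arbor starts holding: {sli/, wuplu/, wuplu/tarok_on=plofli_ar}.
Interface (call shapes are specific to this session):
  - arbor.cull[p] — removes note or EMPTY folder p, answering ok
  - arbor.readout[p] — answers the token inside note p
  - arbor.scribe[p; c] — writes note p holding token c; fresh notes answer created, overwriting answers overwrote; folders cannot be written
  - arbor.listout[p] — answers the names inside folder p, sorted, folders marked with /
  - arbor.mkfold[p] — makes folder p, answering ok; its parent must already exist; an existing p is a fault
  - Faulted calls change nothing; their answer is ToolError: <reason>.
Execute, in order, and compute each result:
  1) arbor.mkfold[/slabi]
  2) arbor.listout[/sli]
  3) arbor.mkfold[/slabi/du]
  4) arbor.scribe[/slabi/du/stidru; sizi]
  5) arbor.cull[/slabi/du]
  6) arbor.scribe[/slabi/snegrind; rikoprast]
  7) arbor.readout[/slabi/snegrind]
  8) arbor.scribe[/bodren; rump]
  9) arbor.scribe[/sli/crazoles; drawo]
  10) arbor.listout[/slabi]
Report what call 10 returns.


Answer: [du/, snegrind]

Derivation:
Then arbor.mkfold passing p=/slabi, — result: ok.
Invoking arbor.listout passing p=/sli, which returns [].
I invoke arbor.mkfold passing p=/slabi/du, — result: ok.
Next I call arbor.scribe passing p=/slabi/du/stidru, c=sizi, and observe created.
I call arbor.cull passing p=/slabi/du, yielding ToolError: not empty.
Using arbor.scribe passing p=/slabi/snegrind, c=rikoprast, and see created.
I call arbor.readout passing p=/slabi/snegrind, yielding rikoprast.
Now I run arbor.scribe passing p=/bodren, c=rump, and observe created.
Invoking arbor.scribe passing p=/sli/crazoles, c=drawo, → created.
Calling arbor.listout passing p=/slabi, which returns [du/, snegrind].


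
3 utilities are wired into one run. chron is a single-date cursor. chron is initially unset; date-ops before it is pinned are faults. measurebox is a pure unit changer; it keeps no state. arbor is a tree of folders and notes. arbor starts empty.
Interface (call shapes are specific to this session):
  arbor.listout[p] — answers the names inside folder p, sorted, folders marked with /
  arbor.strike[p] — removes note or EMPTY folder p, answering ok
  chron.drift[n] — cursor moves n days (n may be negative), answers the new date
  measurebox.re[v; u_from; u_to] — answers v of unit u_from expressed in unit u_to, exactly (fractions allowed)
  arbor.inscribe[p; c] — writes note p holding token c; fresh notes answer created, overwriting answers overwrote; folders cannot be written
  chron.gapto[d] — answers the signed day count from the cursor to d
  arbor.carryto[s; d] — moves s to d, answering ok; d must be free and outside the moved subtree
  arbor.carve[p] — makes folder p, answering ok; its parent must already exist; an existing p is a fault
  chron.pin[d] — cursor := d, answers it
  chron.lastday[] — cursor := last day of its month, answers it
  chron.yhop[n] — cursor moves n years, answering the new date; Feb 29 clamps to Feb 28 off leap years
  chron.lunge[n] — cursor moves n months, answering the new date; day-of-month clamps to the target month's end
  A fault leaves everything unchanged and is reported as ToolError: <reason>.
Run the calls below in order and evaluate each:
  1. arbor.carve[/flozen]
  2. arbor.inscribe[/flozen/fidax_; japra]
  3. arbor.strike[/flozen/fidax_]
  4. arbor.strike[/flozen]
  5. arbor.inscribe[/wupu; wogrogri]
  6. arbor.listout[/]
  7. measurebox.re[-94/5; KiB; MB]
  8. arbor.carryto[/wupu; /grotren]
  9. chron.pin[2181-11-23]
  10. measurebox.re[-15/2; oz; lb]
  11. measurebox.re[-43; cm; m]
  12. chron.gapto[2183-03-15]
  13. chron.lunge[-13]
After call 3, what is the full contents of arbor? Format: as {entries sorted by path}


Answer: {flozen/}

Derivation:
==> arbor.carve(/flozen)
<== ok
==> arbor.inscribe(/flozen/fidax_, japra)
<== created
==> arbor.strike(/flozen/fidax_)
<== ok
==> arbor.strike(/flozen)
<== ok
==> arbor.inscribe(/wupu, wogrogri)
<== created
==> arbor.listout(/)
<== [wupu]
==> measurebox.re(-94/5, KiB, MB)
<== -1504/78125
==> arbor.carryto(/wupu, /grotren)
<== ok
==> chron.pin(2181-11-23)
<== 2181-11-23
==> measurebox.re(-15/2, oz, lb)
<== -15/32
==> measurebox.re(-43, cm, m)
<== -43/100
==> chron.gapto(2183-03-15)
<== 477
==> chron.lunge(-13)
<== 2180-10-23


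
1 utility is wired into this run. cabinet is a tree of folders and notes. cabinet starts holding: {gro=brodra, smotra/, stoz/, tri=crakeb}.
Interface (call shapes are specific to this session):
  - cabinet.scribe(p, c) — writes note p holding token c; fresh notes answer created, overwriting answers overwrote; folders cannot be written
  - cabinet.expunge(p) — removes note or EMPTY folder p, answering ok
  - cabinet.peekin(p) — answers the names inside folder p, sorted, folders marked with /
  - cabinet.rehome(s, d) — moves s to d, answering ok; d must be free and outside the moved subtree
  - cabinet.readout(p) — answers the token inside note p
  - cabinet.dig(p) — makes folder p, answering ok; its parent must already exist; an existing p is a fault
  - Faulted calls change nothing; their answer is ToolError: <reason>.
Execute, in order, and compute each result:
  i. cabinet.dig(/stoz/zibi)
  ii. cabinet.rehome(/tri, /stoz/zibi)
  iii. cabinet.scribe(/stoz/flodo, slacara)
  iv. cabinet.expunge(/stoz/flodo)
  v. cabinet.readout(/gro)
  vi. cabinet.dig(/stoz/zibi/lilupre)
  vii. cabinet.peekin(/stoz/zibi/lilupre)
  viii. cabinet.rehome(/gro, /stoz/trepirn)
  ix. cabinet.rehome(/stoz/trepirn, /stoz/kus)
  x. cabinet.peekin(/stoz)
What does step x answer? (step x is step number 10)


Answer: [kus, zibi/]

Derivation:
Do: dig[p=/stoz/zibi]
See: ok
Do: rehome[s=/tri; d=/stoz/zibi]
See: ToolError: exists
Do: scribe[p=/stoz/flodo; c=slacara]
See: created
Do: expunge[p=/stoz/flodo]
See: ok
Do: readout[p=/gro]
See: brodra
Do: dig[p=/stoz/zibi/lilupre]
See: ok
Do: peekin[p=/stoz/zibi/lilupre]
See: []
Do: rehome[s=/gro; d=/stoz/trepirn]
See: ok
Do: rehome[s=/stoz/trepirn; d=/stoz/kus]
See: ok
Do: peekin[p=/stoz]
See: [kus, zibi/]


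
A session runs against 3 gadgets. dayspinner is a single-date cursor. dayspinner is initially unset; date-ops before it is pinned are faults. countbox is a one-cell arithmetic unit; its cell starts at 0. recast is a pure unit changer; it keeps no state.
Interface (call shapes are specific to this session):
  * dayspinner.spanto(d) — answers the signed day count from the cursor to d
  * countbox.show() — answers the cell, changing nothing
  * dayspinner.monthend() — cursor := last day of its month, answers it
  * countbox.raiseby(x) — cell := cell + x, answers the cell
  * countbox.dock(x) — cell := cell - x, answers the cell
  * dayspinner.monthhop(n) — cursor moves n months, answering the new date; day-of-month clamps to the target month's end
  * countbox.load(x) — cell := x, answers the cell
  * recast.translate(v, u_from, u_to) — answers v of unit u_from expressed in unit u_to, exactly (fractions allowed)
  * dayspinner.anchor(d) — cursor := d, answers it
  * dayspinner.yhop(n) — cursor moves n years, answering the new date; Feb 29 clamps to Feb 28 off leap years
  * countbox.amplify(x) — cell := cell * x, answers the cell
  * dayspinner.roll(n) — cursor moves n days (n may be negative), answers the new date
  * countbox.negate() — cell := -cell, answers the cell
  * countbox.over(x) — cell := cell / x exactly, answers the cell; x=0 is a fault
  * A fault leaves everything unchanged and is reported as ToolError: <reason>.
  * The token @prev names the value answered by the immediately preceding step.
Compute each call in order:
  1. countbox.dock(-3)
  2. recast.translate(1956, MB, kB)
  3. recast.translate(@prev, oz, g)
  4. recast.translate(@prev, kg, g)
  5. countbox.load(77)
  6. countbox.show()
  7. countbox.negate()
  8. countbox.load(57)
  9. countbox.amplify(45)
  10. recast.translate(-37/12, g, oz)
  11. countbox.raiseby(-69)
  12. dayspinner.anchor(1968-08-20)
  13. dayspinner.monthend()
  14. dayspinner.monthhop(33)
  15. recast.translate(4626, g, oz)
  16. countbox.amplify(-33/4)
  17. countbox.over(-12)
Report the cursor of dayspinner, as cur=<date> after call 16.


Answer: cur=1971-05-31

Derivation:
! 1. countbox.dock(x=-3) == 3
! 2. recast.translate(v=1956, u_from=MB, u_to=kB) == 1956000
! 3. recast.translate(v=@prev, u_from=oz, u_to=g) == 22180666893/400
! 4. recast.translate(v=@prev, u_from=kg, u_to=g) == 110903334465/2
! 5. countbox.load(x=77) == 77
! 6. countbox.show() == 77
! 7. countbox.negate() == -77
! 8. countbox.load(x=57) == 57
! 9. countbox.amplify(x=45) == 2565
! 10. recast.translate(v=-37/12, u_from=g, u_to=oz) == -14800000/136077711
! 11. countbox.raiseby(x=-69) == 2496
! 12. dayspinner.anchor(d=1968-08-20) == 1968-08-20
! 13. dayspinner.monthend() == 1968-08-31
! 14. dayspinner.monthhop(n=33) == 1971-05-31
! 15. recast.translate(v=4626, u_from=g, u_to=oz) == 7401600000/45359237
! 16. countbox.amplify(x=-33/4) == -20592
! 17. countbox.over(x=-12) == 1716


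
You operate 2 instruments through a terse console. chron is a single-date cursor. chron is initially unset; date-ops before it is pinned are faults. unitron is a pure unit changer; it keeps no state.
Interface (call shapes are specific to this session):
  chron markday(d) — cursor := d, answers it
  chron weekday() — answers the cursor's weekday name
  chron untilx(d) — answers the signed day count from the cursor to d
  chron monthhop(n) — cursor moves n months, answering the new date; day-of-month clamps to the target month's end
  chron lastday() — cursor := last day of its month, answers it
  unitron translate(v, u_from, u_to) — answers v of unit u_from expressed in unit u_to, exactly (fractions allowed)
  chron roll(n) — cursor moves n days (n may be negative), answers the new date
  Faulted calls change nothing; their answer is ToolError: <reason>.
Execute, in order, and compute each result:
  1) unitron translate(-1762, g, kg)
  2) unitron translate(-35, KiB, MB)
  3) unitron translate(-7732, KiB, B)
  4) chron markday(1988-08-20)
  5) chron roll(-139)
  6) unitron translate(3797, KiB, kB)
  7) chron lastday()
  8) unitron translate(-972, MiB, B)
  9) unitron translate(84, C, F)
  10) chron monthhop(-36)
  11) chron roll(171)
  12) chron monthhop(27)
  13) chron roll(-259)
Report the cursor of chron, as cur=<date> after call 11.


Answer: cur=1985-10-18

Derivation:
-> unitron translate(v: -1762, u_from: g, u_to: kg)
<- -881/500
-> unitron translate(v: -35, u_from: KiB, u_to: MB)
<- -112/3125
-> unitron translate(v: -7732, u_from: KiB, u_to: B)
<- -7917568
-> chron markday(d: 1988-08-20)
<- 1988-08-20
-> chron roll(n: -139)
<- 1988-04-03
-> unitron translate(v: 3797, u_from: KiB, u_to: kB)
<- 486016/125
-> chron lastday()
<- 1988-04-30
-> unitron translate(v: -972, u_from: MiB, u_to: B)
<- -1019215872
-> unitron translate(v: 84, u_from: C, u_to: F)
<- 916/5
-> chron monthhop(n: -36)
<- 1985-04-30
-> chron roll(n: 171)
<- 1985-10-18
-> chron monthhop(n: 27)
<- 1988-01-18
-> chron roll(n: -259)
<- 1987-05-04


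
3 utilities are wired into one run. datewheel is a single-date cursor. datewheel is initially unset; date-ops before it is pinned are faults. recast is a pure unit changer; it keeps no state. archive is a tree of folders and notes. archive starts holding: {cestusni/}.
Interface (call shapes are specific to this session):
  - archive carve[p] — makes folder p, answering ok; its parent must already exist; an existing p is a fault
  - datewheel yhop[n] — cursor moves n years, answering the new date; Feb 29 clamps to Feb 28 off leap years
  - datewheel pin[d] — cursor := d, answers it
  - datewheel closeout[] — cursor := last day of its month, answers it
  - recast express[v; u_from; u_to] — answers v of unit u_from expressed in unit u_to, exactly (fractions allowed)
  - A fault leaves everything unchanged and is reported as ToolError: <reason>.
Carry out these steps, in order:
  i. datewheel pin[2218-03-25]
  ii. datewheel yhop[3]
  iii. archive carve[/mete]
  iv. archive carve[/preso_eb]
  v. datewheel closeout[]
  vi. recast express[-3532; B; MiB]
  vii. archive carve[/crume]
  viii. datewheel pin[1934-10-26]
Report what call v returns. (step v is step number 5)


~$ datewheel pin d→2218-03-25
  2218-03-25
~$ datewheel yhop n→3
  2221-03-25
~$ archive carve p→/mete
  ok
~$ archive carve p→/preso_eb
  ok
~$ datewheel closeout
  2221-03-31
~$ recast express v→-3532 u_from→B u_to→MiB
  -883/262144
~$ archive carve p→/crume
  ok
~$ datewheel pin d→1934-10-26
  1934-10-26

Answer: 2221-03-31


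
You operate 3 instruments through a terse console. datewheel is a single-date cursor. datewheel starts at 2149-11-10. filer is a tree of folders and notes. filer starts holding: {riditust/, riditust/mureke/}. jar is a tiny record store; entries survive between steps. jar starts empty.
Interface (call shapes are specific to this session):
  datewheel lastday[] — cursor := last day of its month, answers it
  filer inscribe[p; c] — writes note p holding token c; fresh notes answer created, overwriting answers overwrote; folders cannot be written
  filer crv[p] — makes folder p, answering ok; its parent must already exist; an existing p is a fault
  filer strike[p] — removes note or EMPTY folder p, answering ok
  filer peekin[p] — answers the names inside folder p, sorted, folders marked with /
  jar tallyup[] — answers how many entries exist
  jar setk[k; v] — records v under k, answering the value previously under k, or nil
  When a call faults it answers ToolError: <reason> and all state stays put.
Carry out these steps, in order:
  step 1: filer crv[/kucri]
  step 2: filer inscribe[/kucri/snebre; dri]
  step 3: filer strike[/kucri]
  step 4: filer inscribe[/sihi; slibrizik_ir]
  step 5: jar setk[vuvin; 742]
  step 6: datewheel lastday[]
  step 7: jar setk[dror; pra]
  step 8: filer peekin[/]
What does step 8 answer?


Answer: [kucri/, riditust/, sihi]

Derivation:
>> filer crv(/kucri)
<< ok
>> filer inscribe(/kucri/snebre, dri)
<< created
>> filer strike(/kucri)
<< ToolError: not empty
>> filer inscribe(/sihi, slibrizik_ir)
<< created
>> jar setk(vuvin, 742)
<< nil
>> datewheel lastday()
<< 2149-11-30
>> jar setk(dror, pra)
<< nil
>> filer peekin(/)
<< [kucri/, riditust/, sihi]


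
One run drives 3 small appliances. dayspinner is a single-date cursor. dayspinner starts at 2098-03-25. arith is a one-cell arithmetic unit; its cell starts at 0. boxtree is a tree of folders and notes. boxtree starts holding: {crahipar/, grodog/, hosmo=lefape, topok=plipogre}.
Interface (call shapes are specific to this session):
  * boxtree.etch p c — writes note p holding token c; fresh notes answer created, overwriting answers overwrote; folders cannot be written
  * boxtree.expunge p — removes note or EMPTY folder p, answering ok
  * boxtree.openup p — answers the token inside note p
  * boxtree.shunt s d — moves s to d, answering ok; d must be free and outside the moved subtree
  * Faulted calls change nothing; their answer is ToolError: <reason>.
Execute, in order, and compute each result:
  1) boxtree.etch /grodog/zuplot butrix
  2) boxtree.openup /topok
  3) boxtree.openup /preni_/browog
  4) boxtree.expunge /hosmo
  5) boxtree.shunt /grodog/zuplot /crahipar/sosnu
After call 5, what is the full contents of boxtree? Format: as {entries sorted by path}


I use boxtree.etch(p: /grodog/zuplot, c: butrix), and see created.
I run boxtree.openup(p: /topok), and get plipogre.
I try boxtree.openup(p: /preni_/browog), and see ToolError: not found.
I call boxtree.expunge(p: /hosmo), and get ok.
I invoke boxtree.shunt(s: /grodog/zuplot, d: /crahipar/sosnu), giving ok.

Answer: {crahipar/, crahipar/sosnu=butrix, grodog/, topok=plipogre}


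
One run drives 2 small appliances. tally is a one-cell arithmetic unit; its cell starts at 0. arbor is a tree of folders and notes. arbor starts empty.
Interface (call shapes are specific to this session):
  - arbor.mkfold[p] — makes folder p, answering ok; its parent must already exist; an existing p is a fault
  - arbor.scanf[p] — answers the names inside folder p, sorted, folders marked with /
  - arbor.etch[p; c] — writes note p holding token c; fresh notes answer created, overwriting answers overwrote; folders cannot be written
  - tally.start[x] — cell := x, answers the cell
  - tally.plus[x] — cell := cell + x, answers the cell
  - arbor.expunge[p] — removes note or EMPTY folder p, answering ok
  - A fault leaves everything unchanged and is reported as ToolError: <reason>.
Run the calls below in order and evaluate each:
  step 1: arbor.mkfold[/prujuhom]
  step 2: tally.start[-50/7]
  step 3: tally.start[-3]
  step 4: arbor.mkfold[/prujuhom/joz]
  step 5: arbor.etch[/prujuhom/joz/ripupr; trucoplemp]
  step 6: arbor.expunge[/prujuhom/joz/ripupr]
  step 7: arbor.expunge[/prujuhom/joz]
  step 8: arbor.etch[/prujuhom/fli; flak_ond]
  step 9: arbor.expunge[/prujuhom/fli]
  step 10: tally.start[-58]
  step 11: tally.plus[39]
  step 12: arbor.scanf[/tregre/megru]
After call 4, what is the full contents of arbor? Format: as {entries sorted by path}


Answer: {prujuhom/, prujuhom/joz/}

Derivation:
Do: arbor.mkfold[p=/prujuhom]
See: ok
Do: tally.start[x=-50/7]
See: -50/7
Do: tally.start[x=-3]
See: -3
Do: arbor.mkfold[p=/prujuhom/joz]
See: ok
Do: arbor.etch[p=/prujuhom/joz/ripupr; c=trucoplemp]
See: created
Do: arbor.expunge[p=/prujuhom/joz/ripupr]
See: ok
Do: arbor.expunge[p=/prujuhom/joz]
See: ok
Do: arbor.etch[p=/prujuhom/fli; c=flak_ond]
See: created
Do: arbor.expunge[p=/prujuhom/fli]
See: ok
Do: tally.start[x=-58]
See: -58
Do: tally.plus[x=39]
See: -19
Do: arbor.scanf[p=/tregre/megru]
See: ToolError: not found


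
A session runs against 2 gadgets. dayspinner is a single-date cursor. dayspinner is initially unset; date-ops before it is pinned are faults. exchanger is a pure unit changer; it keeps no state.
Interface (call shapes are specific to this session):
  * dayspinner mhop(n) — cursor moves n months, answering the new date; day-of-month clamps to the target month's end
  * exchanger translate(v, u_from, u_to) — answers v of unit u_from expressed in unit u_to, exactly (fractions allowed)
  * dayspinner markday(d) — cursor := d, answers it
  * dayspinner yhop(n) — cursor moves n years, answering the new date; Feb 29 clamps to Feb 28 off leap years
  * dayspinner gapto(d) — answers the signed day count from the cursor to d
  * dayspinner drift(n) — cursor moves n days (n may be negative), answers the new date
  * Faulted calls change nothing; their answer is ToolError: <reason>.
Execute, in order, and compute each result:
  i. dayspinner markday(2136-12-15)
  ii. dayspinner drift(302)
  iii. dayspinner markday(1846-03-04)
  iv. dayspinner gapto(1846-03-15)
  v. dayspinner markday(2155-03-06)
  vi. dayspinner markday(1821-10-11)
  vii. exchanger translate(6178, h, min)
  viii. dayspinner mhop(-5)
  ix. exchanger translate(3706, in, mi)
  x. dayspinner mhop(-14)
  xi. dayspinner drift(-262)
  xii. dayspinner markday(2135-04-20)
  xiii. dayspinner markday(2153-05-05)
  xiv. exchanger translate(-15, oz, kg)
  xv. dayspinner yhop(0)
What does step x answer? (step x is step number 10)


~$ dayspinner markday d: 2136-12-15
  2136-12-15
~$ dayspinner drift n: 302
  2137-10-13
~$ dayspinner markday d: 1846-03-04
  1846-03-04
~$ dayspinner gapto d: 1846-03-15
  11
~$ dayspinner markday d: 2155-03-06
  2155-03-06
~$ dayspinner markday d: 1821-10-11
  1821-10-11
~$ exchanger translate v: 6178 u_from: h u_to: min
  370680
~$ dayspinner mhop n: -5
  1821-05-11
~$ exchanger translate v: 3706 u_from: in u_to: mi
  1853/31680
~$ dayspinner mhop n: -14
  1820-03-11
~$ dayspinner drift n: -262
  1819-06-23
~$ dayspinner markday d: 2135-04-20
  2135-04-20
~$ dayspinner markday d: 2153-05-05
  2153-05-05
~$ exchanger translate v: -15 u_from: oz u_to: kg
  -136077711/320000000
~$ dayspinner yhop n: 0
  2153-05-05

Answer: 1820-03-11


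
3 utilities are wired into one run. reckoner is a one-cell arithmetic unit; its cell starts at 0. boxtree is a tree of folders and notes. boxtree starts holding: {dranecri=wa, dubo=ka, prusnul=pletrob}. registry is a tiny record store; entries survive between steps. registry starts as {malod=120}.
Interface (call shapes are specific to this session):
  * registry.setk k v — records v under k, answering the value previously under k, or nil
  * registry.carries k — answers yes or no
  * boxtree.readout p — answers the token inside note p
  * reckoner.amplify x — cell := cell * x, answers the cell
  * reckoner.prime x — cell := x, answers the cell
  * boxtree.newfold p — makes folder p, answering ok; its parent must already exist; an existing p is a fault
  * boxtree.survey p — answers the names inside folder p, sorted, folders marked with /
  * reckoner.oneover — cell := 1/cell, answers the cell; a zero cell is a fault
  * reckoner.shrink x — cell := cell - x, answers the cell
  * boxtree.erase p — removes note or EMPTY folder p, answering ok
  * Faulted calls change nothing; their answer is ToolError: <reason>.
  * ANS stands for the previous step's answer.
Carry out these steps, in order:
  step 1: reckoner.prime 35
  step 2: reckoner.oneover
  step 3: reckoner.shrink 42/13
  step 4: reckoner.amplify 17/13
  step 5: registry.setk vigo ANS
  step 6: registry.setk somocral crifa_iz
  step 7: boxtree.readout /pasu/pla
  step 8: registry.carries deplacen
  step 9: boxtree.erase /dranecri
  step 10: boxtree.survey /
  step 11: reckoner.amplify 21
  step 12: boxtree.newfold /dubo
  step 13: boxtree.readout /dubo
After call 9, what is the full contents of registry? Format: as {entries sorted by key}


;; prime(x=35) ~> 35
;; oneover() ~> 1/35
;; shrink(x=42/13) ~> -1457/455
;; amplify(x=17/13) ~> -24769/5915
;; setk(k=vigo, v=ANS) ~> nil
;; setk(k=somocral, v=crifa_iz) ~> nil
;; readout(p=/pasu/pla) ~> ToolError: not found
;; carries(k=deplacen) ~> no
;; erase(p=/dranecri) ~> ok
;; survey(p=/) ~> [dubo, prusnul]
;; amplify(x=21) ~> -74307/845
;; newfold(p=/dubo) ~> ToolError: exists
;; readout(p=/dubo) ~> ka

Answer: {malod=120, somocral=crifa_iz, vigo=-24769/5915}


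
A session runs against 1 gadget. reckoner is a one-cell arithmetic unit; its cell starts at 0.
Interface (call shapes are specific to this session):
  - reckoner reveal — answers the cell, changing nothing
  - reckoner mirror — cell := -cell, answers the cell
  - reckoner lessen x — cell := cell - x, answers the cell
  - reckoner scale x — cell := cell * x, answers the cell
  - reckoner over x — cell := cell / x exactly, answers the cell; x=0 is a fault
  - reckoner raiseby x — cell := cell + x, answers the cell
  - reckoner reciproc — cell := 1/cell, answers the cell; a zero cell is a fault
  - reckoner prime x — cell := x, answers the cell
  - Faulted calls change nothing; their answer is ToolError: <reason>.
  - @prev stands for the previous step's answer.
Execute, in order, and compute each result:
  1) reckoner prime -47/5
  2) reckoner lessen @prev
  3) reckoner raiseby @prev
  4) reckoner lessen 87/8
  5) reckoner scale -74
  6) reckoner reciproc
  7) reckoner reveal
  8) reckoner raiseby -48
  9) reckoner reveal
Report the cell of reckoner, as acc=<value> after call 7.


I run reckoner prime on x=-47/5, and see -47/5.
Now I run reckoner lessen on x=@prev, → 0.
Next I call reckoner raiseby on x=@prev, → 0.
I invoke reckoner lessen on x=87/8, giving -87/8.
I try reckoner scale on x=-74, giving 3219/4.
Calling reckoner reciproc, and see 4/3219.
I try reckoner reveal, yielding 4/3219.
I invoke reckoner raiseby on x=-48, and see -154508/3219.
Calling reckoner reveal(), and get -154508/3219.

Answer: acc=4/3219


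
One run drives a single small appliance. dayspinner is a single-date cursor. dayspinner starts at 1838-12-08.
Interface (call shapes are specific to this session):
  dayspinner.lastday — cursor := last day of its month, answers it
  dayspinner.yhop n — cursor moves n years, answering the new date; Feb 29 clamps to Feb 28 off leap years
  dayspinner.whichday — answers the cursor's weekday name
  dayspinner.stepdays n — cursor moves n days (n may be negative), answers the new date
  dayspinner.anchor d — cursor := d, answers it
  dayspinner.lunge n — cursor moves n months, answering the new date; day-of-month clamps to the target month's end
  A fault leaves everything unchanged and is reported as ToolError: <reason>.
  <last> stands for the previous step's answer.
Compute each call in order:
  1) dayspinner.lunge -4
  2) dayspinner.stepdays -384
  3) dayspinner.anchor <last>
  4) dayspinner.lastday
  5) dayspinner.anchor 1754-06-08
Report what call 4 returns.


[in] dayspinner.lunge n→-4
  1838-08-08
[in] dayspinner.stepdays n→-384
  1837-07-20
[in] dayspinner.anchor d→<last>
  1837-07-20
[in] dayspinner.lastday
  1837-07-31
[in] dayspinner.anchor d→1754-06-08
  1754-06-08

Answer: 1837-07-31


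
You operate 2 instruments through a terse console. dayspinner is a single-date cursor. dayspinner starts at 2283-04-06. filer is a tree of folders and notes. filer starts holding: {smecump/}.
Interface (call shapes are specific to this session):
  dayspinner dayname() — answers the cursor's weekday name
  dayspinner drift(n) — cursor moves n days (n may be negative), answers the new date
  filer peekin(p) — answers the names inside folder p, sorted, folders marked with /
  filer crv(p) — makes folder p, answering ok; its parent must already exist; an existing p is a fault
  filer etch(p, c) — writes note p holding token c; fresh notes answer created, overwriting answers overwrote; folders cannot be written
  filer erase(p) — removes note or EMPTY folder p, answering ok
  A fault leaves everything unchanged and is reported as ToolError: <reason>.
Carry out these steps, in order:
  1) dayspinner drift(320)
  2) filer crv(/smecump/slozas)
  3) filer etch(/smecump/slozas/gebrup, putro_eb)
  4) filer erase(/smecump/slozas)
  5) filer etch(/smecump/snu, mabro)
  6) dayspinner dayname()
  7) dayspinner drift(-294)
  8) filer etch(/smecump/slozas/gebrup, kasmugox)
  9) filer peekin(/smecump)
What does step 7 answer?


Answer: 2283-05-02

Derivation:
Then dayspinner drift passing n='320', and get 2284-02-20.
Then filer crv passing p='/smecump/slozas', yielding ok.
I call filer etch passing p='/smecump/slozas/gebrup', c='putro_eb', → created.
I call filer erase passing p='/smecump/slozas', and see ToolError: not empty.
Then filer etch passing p='/smecump/snu', c='mabro', giving created.
Calling dayspinner dayname, yielding Wednesday.
I use dayspinner drift passing n='-294', and get 2283-05-02.
Next I call filer etch passing p='/smecump/slozas/gebrup', c='kasmugox', giving overwrote.
Invoking filer peekin passing p='/smecump', → [slozas/, snu].
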